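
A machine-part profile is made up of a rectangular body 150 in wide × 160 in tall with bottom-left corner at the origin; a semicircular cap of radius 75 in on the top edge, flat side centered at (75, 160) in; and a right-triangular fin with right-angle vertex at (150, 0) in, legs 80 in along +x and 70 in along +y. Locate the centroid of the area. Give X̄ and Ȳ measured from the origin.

rectangular body: A = 150 × 160 = 24000.00, centroid at (75.00, 80.00).
semicircular top: A = ½π·75² = 8835.73, centroid at (75.00, 191.83).
triangular fin: A = ½·80·70 = 2800.00, centroid at (176.67, 23.33).
ΣA = 35635.73 in²
ΣAX̄ = (24000.00)(75.00) + (8835.73)(75.00) + (2800.00)(176.67) = 2957346.37 in³
ΣAȲ = (24000.00)(80.00) + (8835.73)(191.83) + (2800.00)(23.33) = 3680300.03 in³
X̄ = 2957346.37 / 35635.73 = 82.99 in
Ȳ = 3680300.03 / 35635.73 = 103.28 in

X̄ = 82.99 in, Ȳ = 103.28 in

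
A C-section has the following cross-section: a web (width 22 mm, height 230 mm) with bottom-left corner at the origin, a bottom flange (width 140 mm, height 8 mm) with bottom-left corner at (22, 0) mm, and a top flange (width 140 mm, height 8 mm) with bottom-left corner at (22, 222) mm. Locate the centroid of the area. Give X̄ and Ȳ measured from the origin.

web: A = 22 × 230 = 5060.00, centroid at (11.00, 115.00).
bottom flange: A = 140 × 8 = 1120.00, centroid at (92.00, 4.00).
top flange: A = 140 × 8 = 1120.00, centroid at (92.00, 226.00).
ΣA = 7300.00 mm²
ΣAX̄ = (5060.00)(11.00) + (1120.00)(92.00) + (1120.00)(92.00) = 261740.00 mm³
ΣAȲ = (5060.00)(115.00) + (1120.00)(4.00) + (1120.00)(226.00) = 839500.00 mm³
X̄ = 261740.00 / 7300.00 = 35.85 mm
Ȳ = 839500.00 / 7300.00 = 115.00 mm

X̄ = 35.85 mm, Ȳ = 115.00 mm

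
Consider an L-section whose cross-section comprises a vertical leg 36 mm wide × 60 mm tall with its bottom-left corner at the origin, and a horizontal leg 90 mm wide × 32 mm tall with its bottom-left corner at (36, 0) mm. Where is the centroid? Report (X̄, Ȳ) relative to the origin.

vertical leg: A = 36 × 60 = 2160.00, centroid at (18.00, 30.00).
horizontal leg: A = 90 × 32 = 2880.00, centroid at (81.00, 16.00).
ΣA = 5040.00 mm²
ΣAX̄ = (2160.00)(18.00) + (2880.00)(81.00) = 272160.00 mm³
ΣAȲ = (2160.00)(30.00) + (2880.00)(16.00) = 110880.00 mm³
X̄ = 272160.00 / 5040.00 = 54.00 mm
Ȳ = 110880.00 / 5040.00 = 22.00 mm

X̄ = 54.00 mm, Ȳ = 22.00 mm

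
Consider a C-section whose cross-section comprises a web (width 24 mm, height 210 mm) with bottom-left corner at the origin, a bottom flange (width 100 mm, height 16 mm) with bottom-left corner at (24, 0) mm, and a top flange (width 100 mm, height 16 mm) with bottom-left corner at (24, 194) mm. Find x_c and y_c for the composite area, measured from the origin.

x_c = 36.08 mm, y_c = 105.00 mm

web: A = 24 × 210 = 5040.00, centroid at (12.00, 105.00).
bottom flange: A = 100 × 16 = 1600.00, centroid at (74.00, 8.00).
top flange: A = 100 × 16 = 1600.00, centroid at (74.00, 202.00).
ΣA = 8240.00 mm², ΣAx_c = 297280.00 mm³, ΣAy_c = 865200.00 mm³.
x_c = 297280.00/8240.00 = 36.08 mm; y_c = 865200.00/8240.00 = 105.00 mm.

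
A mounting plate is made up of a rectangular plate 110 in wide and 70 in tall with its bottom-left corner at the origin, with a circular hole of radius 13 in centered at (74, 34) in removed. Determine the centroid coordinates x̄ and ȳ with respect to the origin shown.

plate: A = 110 × 70 = 7700.00, centroid at (55.00, 35.00).
hole: A = −π·13² = -530.93, centroid at (74.00, 34.00).
ΣA = 7169.07 in², ΣAx̄ = 384211.24 in³, ΣAȳ = 251448.41 in³.
x̄ = 384211.24/7169.07 = 53.59 in; ȳ = 251448.41/7169.07 = 35.07 in.

x̄ = 53.59 in, ȳ = 35.07 in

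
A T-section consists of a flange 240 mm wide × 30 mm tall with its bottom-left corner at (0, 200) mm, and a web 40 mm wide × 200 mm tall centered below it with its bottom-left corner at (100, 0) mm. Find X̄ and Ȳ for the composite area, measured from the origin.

web: A = 40 × 200 = 8000.00, centroid at (120.00, 100.00).
flange: A = 240 × 30 = 7200.00, centroid at (120.00, 215.00).
ΣA = 15200.00 mm²
ΣAX̄ = (8000.00)(120.00) + (7200.00)(120.00) = 1824000.00 mm³
ΣAȲ = (8000.00)(100.00) + (7200.00)(215.00) = 2348000.00 mm³
X̄ = 1824000.00 / 15200.00 = 120.00 mm
Ȳ = 2348000.00 / 15200.00 = 154.47 mm

X̄ = 120.00 mm, Ȳ = 154.47 mm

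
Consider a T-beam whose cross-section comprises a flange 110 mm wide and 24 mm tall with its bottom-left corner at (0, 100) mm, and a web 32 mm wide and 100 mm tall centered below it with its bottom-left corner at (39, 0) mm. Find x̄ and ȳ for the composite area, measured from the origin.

x̄ = 55.00 mm, ȳ = 78.03 mm

Part | A | x̄ᵢ | ȳᵢ | A·x̄ᵢ | A·ȳᵢ
web | 3200.00 | 55.00 | 50.00 | 176000.00 | 160000.00
flange | 2640.00 | 55.00 | 112.00 | 145200.00 | 295680.00
Σ | 5840.00 |  |  | 321200.00 | 455680.00
x̄ = 321200.00 / 5840.00 = 55.00 mm
ȳ = 455680.00 / 5840.00 = 78.03 mm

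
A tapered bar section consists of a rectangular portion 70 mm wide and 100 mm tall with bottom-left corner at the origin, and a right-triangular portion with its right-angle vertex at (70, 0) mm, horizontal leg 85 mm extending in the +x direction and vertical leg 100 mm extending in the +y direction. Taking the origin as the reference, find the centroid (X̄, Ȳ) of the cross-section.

X̄ = 58.93 mm, Ȳ = 43.70 mm

Part | A | x̄ᵢ | ȳᵢ | A·x̄ᵢ | A·ȳᵢ
rectangular portion | 7000.00 | 35.00 | 50.00 | 245000.00 | 350000.00
triangular portion | 4250.00 | 98.33 | 33.33 | 417916.67 | 141666.67
Σ | 11250.00 |  |  | 662916.67 | 491666.67
X̄ = 662916.67 / 11250.00 = 58.93 mm
Ȳ = 491666.67 / 11250.00 = 43.70 mm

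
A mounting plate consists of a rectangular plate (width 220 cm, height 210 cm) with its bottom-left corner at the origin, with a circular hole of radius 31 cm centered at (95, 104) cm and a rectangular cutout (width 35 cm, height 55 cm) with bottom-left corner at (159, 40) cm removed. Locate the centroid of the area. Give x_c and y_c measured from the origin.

plate: A = 220 × 210 = 46200.00, centroid at (110.00, 105.00).
hole 1: A = −π·31² = -3019.07, centroid at (95.00, 104.00).
hole 2: A = −(35 × 55) = -1925.00, centroid at (176.50, 67.50).
ΣA = 41255.93 cm²
ΣAx_c = (46200.00)(110.00) + (-3019.07)(95.00) + (-1925.00)(176.50) = 4455425.80 cm³
ΣAy_c = (46200.00)(105.00) + (-3019.07)(104.00) + (-1925.00)(67.50) = 4407079.16 cm³
x_c = 4455425.80 / 41255.93 = 107.99 cm
y_c = 4407079.16 / 41255.93 = 106.82 cm

x_c = 107.99 cm, y_c = 106.82 cm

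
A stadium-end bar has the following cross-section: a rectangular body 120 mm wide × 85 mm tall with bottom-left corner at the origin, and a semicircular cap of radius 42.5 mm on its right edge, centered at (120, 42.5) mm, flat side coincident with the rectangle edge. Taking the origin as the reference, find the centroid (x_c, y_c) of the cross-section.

rectangular body: A = 120 × 85 = 10200.00, centroid at (60.00, 42.50).
semicircular end: A = ½π·42.5² = 2837.25, centroid at (138.04, 42.50).
ΣA = 13037.25 mm², ΣAx_c = 1003647.19 mm³, ΣAy_c = 554083.16 mm³.
x_c = 1003647.19/13037.25 = 76.98 mm; y_c = 554083.16/13037.25 = 42.50 mm.

x_c = 76.98 mm, y_c = 42.50 mm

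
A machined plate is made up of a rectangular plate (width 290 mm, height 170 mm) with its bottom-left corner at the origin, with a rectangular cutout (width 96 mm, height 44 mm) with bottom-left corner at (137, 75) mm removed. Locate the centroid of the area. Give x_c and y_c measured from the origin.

plate: A = 290 × 170 = 49300.00, centroid at (145.00, 85.00).
hole: A = −(96 × 44) = -4224.00, centroid at (185.00, 97.00).
ΣA = 45076.00 mm²
ΣAx_c = (49300.00)(145.00) + (-4224.00)(185.00) = 6367060.00 mm³
ΣAy_c = (49300.00)(85.00) + (-4224.00)(97.00) = 3780772.00 mm³
x_c = 6367060.00 / 45076.00 = 141.25 mm
y_c = 3780772.00 / 45076.00 = 83.88 mm

x_c = 141.25 mm, y_c = 83.88 mm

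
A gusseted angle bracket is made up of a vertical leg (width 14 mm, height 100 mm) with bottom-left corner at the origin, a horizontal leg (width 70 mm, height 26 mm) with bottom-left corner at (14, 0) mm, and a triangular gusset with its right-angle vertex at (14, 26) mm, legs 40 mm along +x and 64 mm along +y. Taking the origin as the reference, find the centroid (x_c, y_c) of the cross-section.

x_c = 29.77 mm, y_c = 34.28 mm

vertical leg: A = 14 × 100 = 1400.00, centroid at (7.00, 50.00).
horizontal leg: A = 70 × 26 = 1820.00, centroid at (49.00, 13.00).
gusset: A = ½·40·64 = 1280.00, centroid at (27.33, 47.33).
ΣA = 4500.00 mm², ΣAx_c = 133966.67 mm³, ΣAy_c = 154246.67 mm³.
x_c = 133966.67/4500.00 = 29.77 mm; y_c = 154246.67/4500.00 = 34.28 mm.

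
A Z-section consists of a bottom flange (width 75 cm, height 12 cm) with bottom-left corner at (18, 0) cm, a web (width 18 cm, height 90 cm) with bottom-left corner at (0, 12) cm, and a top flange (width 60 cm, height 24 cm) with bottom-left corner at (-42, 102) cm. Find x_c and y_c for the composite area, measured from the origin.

bottom flange: A = 75 × 12 = 900.00, centroid at (55.50, 6.00).
web: A = 18 × 90 = 1620.00, centroid at (9.00, 57.00).
top flange: A = 60 × 24 = 1440.00, centroid at (-12.00, 114.00).
ΣA = 3960.00 cm²
ΣAx_c = (900.00)(55.50) + (1620.00)(9.00) + (1440.00)(-12.00) = 47250.00 cm³
ΣAy_c = (900.00)(6.00) + (1620.00)(57.00) + (1440.00)(114.00) = 261900.00 cm³
x_c = 47250.00 / 3960.00 = 11.93 cm
y_c = 261900.00 / 3960.00 = 66.14 cm

x_c = 11.93 cm, y_c = 66.14 cm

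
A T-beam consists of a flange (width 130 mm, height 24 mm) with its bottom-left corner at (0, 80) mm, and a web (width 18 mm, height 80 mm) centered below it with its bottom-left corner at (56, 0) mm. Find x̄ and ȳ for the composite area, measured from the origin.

x̄ = 65.00 mm, ȳ = 75.58 mm

Part | A | x̄ᵢ | ȳᵢ | A·x̄ᵢ | A·ȳᵢ
web | 1440.00 | 65.00 | 40.00 | 93600.00 | 57600.00
flange | 3120.00 | 65.00 | 92.00 | 202800.00 | 287040.00
Σ | 4560.00 |  |  | 296400.00 | 344640.00
x̄ = 296400.00 / 4560.00 = 65.00 mm
ȳ = 344640.00 / 4560.00 = 75.58 mm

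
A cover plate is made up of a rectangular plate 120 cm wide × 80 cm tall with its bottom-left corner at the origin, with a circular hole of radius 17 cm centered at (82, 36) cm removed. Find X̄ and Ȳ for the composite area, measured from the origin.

plate: A = 120 × 80 = 9600.00, centroid at (60.00, 40.00).
hole: A = −π·17² = -907.92, centroid at (82.00, 36.00).
ΣA = 8692.08 cm², ΣAX̄ = 501550.54 cm³, ΣAȲ = 351314.87 cm³.
X̄ = 501550.54/8692.08 = 57.70 cm; Ȳ = 351314.87/8692.08 = 40.42 cm.

X̄ = 57.70 cm, Ȳ = 40.42 cm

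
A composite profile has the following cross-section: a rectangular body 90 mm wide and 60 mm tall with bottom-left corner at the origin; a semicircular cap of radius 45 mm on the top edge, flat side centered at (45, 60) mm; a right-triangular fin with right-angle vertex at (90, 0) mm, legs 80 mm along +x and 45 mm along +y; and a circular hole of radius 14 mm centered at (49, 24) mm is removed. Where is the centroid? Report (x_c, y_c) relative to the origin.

Part | A | x̄ᵢ | ȳᵢ | A·x̄ᵢ | A·ȳᵢ
rectangular body | 5400.00 | 45.00 | 30.00 | 243000.00 | 162000.00
semicircular top | 3180.86 | 45.00 | 79.10 | 143138.82 | 251601.75
triangular fin | 1800.00 | 116.67 | 15.00 | 210000.00 | 27000.00
hole | -615.75 | 49.00 | 24.00 | -30171.86 | -14778.05
Σ | 9765.11 |  |  | 565966.96 | 425823.70
x_c = 565966.96 / 9765.11 = 57.96 mm
y_c = 425823.70 / 9765.11 = 43.61 mm

x_c = 57.96 mm, y_c = 43.61 mm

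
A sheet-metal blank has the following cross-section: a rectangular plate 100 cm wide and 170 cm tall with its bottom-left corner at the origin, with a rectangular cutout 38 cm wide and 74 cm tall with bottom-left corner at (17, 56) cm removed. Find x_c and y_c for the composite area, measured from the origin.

x_c = 52.77 cm, y_c = 83.41 cm

Part | A | x̄ᵢ | ȳᵢ | A·x̄ᵢ | A·ȳᵢ
plate | 17000.00 | 50.00 | 85.00 | 850000.00 | 1445000.00
hole | -2812.00 | 36.00 | 93.00 | -101232.00 | -261516.00
Σ | 14188.00 |  |  | 748768.00 | 1183484.00
x_c = 748768.00 / 14188.00 = 52.77 cm
y_c = 1183484.00 / 14188.00 = 83.41 cm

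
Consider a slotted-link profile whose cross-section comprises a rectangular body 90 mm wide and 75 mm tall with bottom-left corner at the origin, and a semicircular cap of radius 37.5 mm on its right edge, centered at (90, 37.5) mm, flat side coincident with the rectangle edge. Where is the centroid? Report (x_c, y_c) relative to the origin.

rectangular body: A = 90 × 75 = 6750.00, centroid at (45.00, 37.50).
semicircular end: A = ½π·37.5² = 2208.93, centroid at (105.92, 37.50).
ΣA = 8958.93 mm², ΣAx_c = 537710.16 mm³, ΣAy_c = 335959.96 mm³.
x_c = 537710.16/8958.93 = 60.02 mm; y_c = 335959.96/8958.93 = 37.50 mm.

x_c = 60.02 mm, y_c = 37.50 mm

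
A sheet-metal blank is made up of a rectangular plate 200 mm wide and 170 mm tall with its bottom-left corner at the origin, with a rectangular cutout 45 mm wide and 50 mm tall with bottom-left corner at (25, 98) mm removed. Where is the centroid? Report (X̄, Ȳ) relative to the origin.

X̄ = 103.72 mm, Ȳ = 82.31 mm

Part | A | x̄ᵢ | ȳᵢ | A·x̄ᵢ | A·ȳᵢ
plate | 34000.00 | 100.00 | 85.00 | 3400000.00 | 2890000.00
hole | -2250.00 | 47.50 | 123.00 | -106875.00 | -276750.00
Σ | 31750.00 |  |  | 3293125.00 | 2613250.00
X̄ = 3293125.00 / 31750.00 = 103.72 mm
Ȳ = 2613250.00 / 31750.00 = 82.31 mm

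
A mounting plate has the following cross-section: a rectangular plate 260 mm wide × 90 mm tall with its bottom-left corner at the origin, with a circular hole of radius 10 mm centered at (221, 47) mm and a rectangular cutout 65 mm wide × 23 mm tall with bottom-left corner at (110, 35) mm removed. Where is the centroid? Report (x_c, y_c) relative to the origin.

plate: A = 260 × 90 = 23400.00, centroid at (130.00, 45.00).
hole 1: A = −π·10² = -314.16, centroid at (221.00, 47.00).
hole 2: A = −(65 × 23) = -1495.00, centroid at (142.50, 46.50).
ΣA = 21590.84 mm²
ΣAx_c = (23400.00)(130.00) + (-314.16)(221.00) + (-1495.00)(142.50) = 2759533.30 mm³
ΣAy_c = (23400.00)(45.00) + (-314.16)(47.00) + (-1495.00)(46.50) = 968717.01 mm³
x_c = 2759533.30 / 21590.84 = 127.81 mm
y_c = 968717.01 / 21590.84 = 44.87 mm

x_c = 127.81 mm, y_c = 44.87 mm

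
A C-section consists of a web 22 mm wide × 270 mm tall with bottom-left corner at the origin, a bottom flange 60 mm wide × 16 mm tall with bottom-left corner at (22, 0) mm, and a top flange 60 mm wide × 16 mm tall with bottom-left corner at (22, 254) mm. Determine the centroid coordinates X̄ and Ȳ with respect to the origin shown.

X̄ = 21.02 mm, Ȳ = 135.00 mm

Part | A | x̄ᵢ | ȳᵢ | A·x̄ᵢ | A·ȳᵢ
web | 5940.00 | 11.00 | 135.00 | 65340.00 | 801900.00
bottom flange | 960.00 | 52.00 | 8.00 | 49920.00 | 7680.00
top flange | 960.00 | 52.00 | 262.00 | 49920.00 | 251520.00
Σ | 7860.00 |  |  | 165180.00 | 1061100.00
X̄ = 165180.00 / 7860.00 = 21.02 mm
Ȳ = 1061100.00 / 7860.00 = 135.00 mm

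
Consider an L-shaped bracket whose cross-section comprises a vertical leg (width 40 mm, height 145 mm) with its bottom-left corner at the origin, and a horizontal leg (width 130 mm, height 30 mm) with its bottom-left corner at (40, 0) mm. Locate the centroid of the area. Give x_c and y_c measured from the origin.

vertical leg: A = 40 × 145 = 5800.00, centroid at (20.00, 72.50).
horizontal leg: A = 130 × 30 = 3900.00, centroid at (105.00, 15.00).
ΣA = 9700.00 mm²
ΣAx_c = (5800.00)(20.00) + (3900.00)(105.00) = 525500.00 mm³
ΣAy_c = (5800.00)(72.50) + (3900.00)(15.00) = 479000.00 mm³
x_c = 525500.00 / 9700.00 = 54.18 mm
y_c = 479000.00 / 9700.00 = 49.38 mm

x_c = 54.18 mm, y_c = 49.38 mm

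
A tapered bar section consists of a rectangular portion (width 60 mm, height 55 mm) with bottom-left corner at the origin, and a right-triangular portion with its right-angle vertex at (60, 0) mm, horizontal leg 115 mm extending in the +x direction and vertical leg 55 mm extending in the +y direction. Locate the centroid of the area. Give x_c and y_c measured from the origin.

Part | A | x̄ᵢ | ȳᵢ | A·x̄ᵢ | A·ȳᵢ
rectangular portion | 3300.00 | 30.00 | 27.50 | 99000.00 | 90750.00
triangular portion | 3162.50 | 98.33 | 18.33 | 310979.17 | 57979.17
Σ | 6462.50 |  |  | 409979.17 | 148729.17
x_c = 409979.17 / 6462.50 = 63.44 mm
y_c = 148729.17 / 6462.50 = 23.01 mm

x_c = 63.44 mm, y_c = 23.01 mm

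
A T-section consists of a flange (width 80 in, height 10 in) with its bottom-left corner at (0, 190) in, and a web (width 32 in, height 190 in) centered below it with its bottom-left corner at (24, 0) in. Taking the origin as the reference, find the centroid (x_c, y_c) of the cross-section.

x_c = 40.00 in, y_c = 106.63 in

web: A = 32 × 190 = 6080.00, centroid at (40.00, 95.00).
flange: A = 80 × 10 = 800.00, centroid at (40.00, 195.00).
ΣA = 6880.00 in², ΣAx_c = 275200.00 in³, ΣAy_c = 733600.00 in³.
x_c = 275200.00/6880.00 = 40.00 in; y_c = 733600.00/6880.00 = 106.63 in.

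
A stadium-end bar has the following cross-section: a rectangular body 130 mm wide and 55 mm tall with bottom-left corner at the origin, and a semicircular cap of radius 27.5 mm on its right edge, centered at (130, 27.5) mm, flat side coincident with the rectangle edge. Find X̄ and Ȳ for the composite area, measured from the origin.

X̄ = 75.92 mm, Ȳ = 27.50 mm

Part | A | x̄ᵢ | ȳᵢ | A·x̄ᵢ | A·ȳᵢ
rectangular body | 7150.00 | 65.00 | 27.50 | 464750.00 | 196625.00
semicircular end | 1187.91 | 141.67 | 27.50 | 168293.50 | 32667.65
Σ | 8337.91 |  |  | 633043.50 | 229292.65
X̄ = 633043.50 / 8337.91 = 75.92 mm
Ȳ = 229292.65 / 8337.91 = 27.50 mm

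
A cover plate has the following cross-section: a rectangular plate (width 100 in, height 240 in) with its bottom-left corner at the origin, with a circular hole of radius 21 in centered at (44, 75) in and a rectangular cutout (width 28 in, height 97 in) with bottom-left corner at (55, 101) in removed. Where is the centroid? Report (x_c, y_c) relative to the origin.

Part | A | x̄ᵢ | ȳᵢ | A·x̄ᵢ | A·ȳᵢ
plate | 24000.00 | 50.00 | 120.00 | 1200000.00 | 2880000.00
hole 1 | -1385.44 | 44.00 | 75.00 | -60959.46 | -103908.18
hole 2 | -2716.00 | 69.00 | 149.50 | -187404.00 | -406042.00
Σ | 19898.56 |  |  | 951636.54 | 2370049.82
x_c = 951636.54 / 19898.56 = 47.82 in
y_c = 2370049.82 / 19898.56 = 119.11 in

x_c = 47.82 in, y_c = 119.11 in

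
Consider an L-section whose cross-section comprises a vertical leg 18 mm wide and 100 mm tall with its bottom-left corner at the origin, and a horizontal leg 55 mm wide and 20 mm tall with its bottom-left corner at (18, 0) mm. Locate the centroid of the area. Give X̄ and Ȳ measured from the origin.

vertical leg: A = 18 × 100 = 1800.00, centroid at (9.00, 50.00).
horizontal leg: A = 55 × 20 = 1100.00, centroid at (45.50, 10.00).
ΣA = 2900.00 mm², ΣAX̄ = 66250.00 mm³, ΣAȲ = 101000.00 mm³.
X̄ = 66250.00/2900.00 = 22.84 mm; Ȳ = 101000.00/2900.00 = 34.83 mm.

X̄ = 22.84 mm, Ȳ = 34.83 mm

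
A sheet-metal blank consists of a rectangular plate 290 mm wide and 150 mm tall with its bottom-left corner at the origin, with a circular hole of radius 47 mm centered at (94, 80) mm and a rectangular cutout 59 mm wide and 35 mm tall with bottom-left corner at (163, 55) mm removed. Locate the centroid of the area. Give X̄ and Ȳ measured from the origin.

plate: A = 290 × 150 = 43500.00, centroid at (145.00, 75.00).
hole 1: A = −π·47² = -6939.78, centroid at (94.00, 80.00).
hole 2: A = −(59 × 35) = -2065.00, centroid at (192.50, 72.50).
ΣA = 34495.22 mm², ΣAX̄ = 5257648.35 mm³, ΣAȲ = 2557605.25 mm³.
X̄ = 5257648.35/34495.22 = 152.42 mm; Ȳ = 2557605.25/34495.22 = 74.14 mm.

X̄ = 152.42 mm, Ȳ = 74.14 mm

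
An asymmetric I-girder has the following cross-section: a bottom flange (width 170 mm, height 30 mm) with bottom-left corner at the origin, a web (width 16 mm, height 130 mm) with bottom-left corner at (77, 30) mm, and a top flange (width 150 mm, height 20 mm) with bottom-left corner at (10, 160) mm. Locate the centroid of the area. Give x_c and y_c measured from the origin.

x_c = 85.00 mm, y_c = 77.02 mm

Part | A | x̄ᵢ | ȳᵢ | A·x̄ᵢ | A·ȳᵢ
bottom flange | 5100.00 | 85.00 | 15.00 | 433500.00 | 76500.00
web | 2080.00 | 85.00 | 95.00 | 176800.00 | 197600.00
top flange | 3000.00 | 85.00 | 170.00 | 255000.00 | 510000.00
Σ | 10180.00 |  |  | 865300.00 | 784100.00
x_c = 865300.00 / 10180.00 = 85.00 mm
y_c = 784100.00 / 10180.00 = 77.02 mm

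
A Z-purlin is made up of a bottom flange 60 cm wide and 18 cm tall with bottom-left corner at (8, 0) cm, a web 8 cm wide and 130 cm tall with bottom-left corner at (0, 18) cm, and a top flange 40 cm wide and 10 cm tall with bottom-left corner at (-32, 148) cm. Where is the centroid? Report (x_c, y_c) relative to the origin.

x_c = 16.03 cm, y_c = 62.40 cm

bottom flange: A = 60 × 18 = 1080.00, centroid at (38.00, 9.00).
web: A = 8 × 130 = 1040.00, centroid at (4.00, 83.00).
top flange: A = 40 × 10 = 400.00, centroid at (-12.00, 153.00).
ΣA = 2520.00 cm², ΣAx_c = 40400.00 cm³, ΣAy_c = 157240.00 cm³.
x_c = 40400.00/2520.00 = 16.03 cm; y_c = 157240.00/2520.00 = 62.40 cm.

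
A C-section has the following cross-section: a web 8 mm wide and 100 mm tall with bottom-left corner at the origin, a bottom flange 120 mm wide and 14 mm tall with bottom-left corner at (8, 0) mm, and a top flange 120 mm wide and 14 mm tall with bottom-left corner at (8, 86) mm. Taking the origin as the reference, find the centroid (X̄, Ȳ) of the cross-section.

Part | A | x̄ᵢ | ȳᵢ | A·x̄ᵢ | A·ȳᵢ
web | 800.00 | 4.00 | 50.00 | 3200.00 | 40000.00
bottom flange | 1680.00 | 68.00 | 7.00 | 114240.00 | 11760.00
top flange | 1680.00 | 68.00 | 93.00 | 114240.00 | 156240.00
Σ | 4160.00 |  |  | 231680.00 | 208000.00
X̄ = 231680.00 / 4160.00 = 55.69 mm
Ȳ = 208000.00 / 4160.00 = 50.00 mm

X̄ = 55.69 mm, Ȳ = 50.00 mm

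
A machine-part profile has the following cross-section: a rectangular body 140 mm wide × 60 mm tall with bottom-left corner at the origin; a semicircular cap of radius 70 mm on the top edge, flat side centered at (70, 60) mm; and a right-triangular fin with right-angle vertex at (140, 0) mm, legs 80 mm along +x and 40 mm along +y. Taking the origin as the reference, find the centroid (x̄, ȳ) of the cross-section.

x̄ = 78.74 mm, ȳ = 54.46 mm

rectangular body: A = 140 × 60 = 8400.00, centroid at (70.00, 30.00).
semicircular top: A = ½π·70² = 7696.90, centroid at (70.00, 89.71).
triangular fin: A = ½·80·40 = 1600.00, centroid at (166.67, 13.33).
ΣA = 17696.90 mm²
ΣAx̄ = (8400.00)(70.00) + (7696.90)(70.00) + (1600.00)(166.67) = 1393449.81 mm³
ΣAȳ = (8400.00)(30.00) + (7696.90)(89.71) + (1600.00)(13.33) = 963814.12 mm³
x̄ = 1393449.81 / 17696.90 = 78.74 mm
ȳ = 963814.12 / 17696.90 = 54.46 mm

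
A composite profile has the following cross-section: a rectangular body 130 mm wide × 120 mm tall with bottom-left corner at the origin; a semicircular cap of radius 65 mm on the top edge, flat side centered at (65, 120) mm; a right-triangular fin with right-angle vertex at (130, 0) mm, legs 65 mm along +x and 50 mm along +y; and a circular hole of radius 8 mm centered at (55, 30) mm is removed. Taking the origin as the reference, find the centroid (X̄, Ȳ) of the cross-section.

rectangular body: A = 130 × 120 = 15600.00, centroid at (65.00, 60.00).
semicircular top: A = ½π·65² = 6636.61, centroid at (65.00, 147.59).
triangular fin: A = ½·65·50 = 1625.00, centroid at (151.67, 16.67).
hole: A = −π·8² = -201.06, centroid at (55.00, 30.00).
ΣA = 23660.55 mm², ΣAX̄ = 1680779.87 mm³, ΣAȲ = 1936528.55 mm³.
X̄ = 1680779.87/23660.55 = 71.04 mm; Ȳ = 1936528.55/23660.55 = 81.85 mm.

X̄ = 71.04 mm, Ȳ = 81.85 mm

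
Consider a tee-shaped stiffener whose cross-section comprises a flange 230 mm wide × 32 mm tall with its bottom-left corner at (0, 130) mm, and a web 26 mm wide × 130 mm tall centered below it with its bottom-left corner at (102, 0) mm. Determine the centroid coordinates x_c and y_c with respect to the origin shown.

Part | A | x̄ᵢ | ȳᵢ | A·x̄ᵢ | A·ȳᵢ
web | 3380.00 | 115.00 | 65.00 | 388700.00 | 219700.00
flange | 7360.00 | 115.00 | 146.00 | 846400.00 | 1074560.00
Σ | 10740.00 |  |  | 1235100.00 | 1294260.00
x_c = 1235100.00 / 10740.00 = 115.00 mm
y_c = 1294260.00 / 10740.00 = 120.51 mm

x_c = 115.00 mm, y_c = 120.51 mm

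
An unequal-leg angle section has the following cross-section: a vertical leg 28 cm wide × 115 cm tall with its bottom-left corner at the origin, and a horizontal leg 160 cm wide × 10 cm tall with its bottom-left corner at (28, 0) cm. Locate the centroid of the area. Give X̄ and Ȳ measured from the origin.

vertical leg: A = 28 × 115 = 3220.00, centroid at (14.00, 57.50).
horizontal leg: A = 160 × 10 = 1600.00, centroid at (108.00, 5.00).
ΣA = 4820.00 cm², ΣAX̄ = 217880.00 cm³, ΣAȲ = 193150.00 cm³.
X̄ = 217880.00/4820.00 = 45.20 cm; Ȳ = 193150.00/4820.00 = 40.07 cm.

X̄ = 45.20 cm, Ȳ = 40.07 cm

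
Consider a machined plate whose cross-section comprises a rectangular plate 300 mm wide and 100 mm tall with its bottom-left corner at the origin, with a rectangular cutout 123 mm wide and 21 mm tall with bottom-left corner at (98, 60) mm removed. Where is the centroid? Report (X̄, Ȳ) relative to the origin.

plate: A = 300 × 100 = 30000.00, centroid at (150.00, 50.00).
hole: A = −(123 × 21) = -2583.00, centroid at (159.50, 70.50).
ΣA = 27417.00 mm², ΣAX̄ = 4088011.50 mm³, ΣAȲ = 1317898.50 mm³.
X̄ = 4088011.50/27417.00 = 149.10 mm; Ȳ = 1317898.50/27417.00 = 48.07 mm.

X̄ = 149.10 mm, Ȳ = 48.07 mm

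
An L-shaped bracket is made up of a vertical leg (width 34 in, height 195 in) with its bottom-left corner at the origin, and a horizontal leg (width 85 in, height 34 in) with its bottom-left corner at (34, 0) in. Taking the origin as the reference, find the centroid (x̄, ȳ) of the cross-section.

x̄ = 35.06 in, ȳ = 73.06 in

Part | A | x̄ᵢ | ȳᵢ | A·x̄ᵢ | A·ȳᵢ
vertical leg | 6630.00 | 17.00 | 97.50 | 112710.00 | 646425.00
horizontal leg | 2890.00 | 76.50 | 17.00 | 221085.00 | 49130.00
Σ | 9520.00 |  |  | 333795.00 | 695555.00
x̄ = 333795.00 / 9520.00 = 35.06 in
ȳ = 695555.00 / 9520.00 = 73.06 in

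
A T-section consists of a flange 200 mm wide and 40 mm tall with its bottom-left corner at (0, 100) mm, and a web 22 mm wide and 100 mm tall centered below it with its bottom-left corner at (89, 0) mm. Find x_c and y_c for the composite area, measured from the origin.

web: A = 22 × 100 = 2200.00, centroid at (100.00, 50.00).
flange: A = 200 × 40 = 8000.00, centroid at (100.00, 120.00).
ΣA = 10200.00 mm²
ΣAx_c = (2200.00)(100.00) + (8000.00)(100.00) = 1020000.00 mm³
ΣAy_c = (2200.00)(50.00) + (8000.00)(120.00) = 1070000.00 mm³
x_c = 1020000.00 / 10200.00 = 100.00 mm
y_c = 1070000.00 / 10200.00 = 104.90 mm

x_c = 100.00 mm, y_c = 104.90 mm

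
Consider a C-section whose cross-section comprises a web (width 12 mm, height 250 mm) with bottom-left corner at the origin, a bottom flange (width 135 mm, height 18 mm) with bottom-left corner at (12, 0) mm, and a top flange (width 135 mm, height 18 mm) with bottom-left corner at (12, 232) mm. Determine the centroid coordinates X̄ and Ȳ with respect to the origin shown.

web: A = 12 × 250 = 3000.00, centroid at (6.00, 125.00).
bottom flange: A = 135 × 18 = 2430.00, centroid at (79.50, 9.00).
top flange: A = 135 × 18 = 2430.00, centroid at (79.50, 241.00).
ΣA = 7860.00 mm², ΣAX̄ = 404370.00 mm³, ΣAȲ = 982500.00 mm³.
X̄ = 404370.00/7860.00 = 51.45 mm; Ȳ = 982500.00/7860.00 = 125.00 mm.

X̄ = 51.45 mm, Ȳ = 125.00 mm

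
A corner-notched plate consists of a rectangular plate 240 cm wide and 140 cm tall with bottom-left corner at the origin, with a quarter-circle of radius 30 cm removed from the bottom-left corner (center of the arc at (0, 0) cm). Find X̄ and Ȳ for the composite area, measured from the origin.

plate: A = 240 × 140 = 33600.00, centroid at (120.00, 70.00).
removed quarter-circle: A = −¼π·30² = -706.86, centroid at (12.73, 12.73).
ΣA = 32893.14 cm², ΣAX̄ = 4023000.00 cm³, ΣAȲ = 2343000.00 cm³.
X̄ = 4023000.00/32893.14 = 122.31 cm; Ȳ = 2343000.00/32893.14 = 71.23 cm.

X̄ = 122.31 cm, Ȳ = 71.23 cm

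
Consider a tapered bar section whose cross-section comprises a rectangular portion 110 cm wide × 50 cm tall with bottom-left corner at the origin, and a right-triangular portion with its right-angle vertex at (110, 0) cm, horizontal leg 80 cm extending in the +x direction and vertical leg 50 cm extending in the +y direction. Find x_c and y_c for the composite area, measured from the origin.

x_c = 76.78 cm, y_c = 22.78 cm

rectangular portion: A = 110 × 50 = 5500.00, centroid at (55.00, 25.00).
triangular portion: A = ½·80·50 = 2000.00, centroid at (136.67, 16.67).
ΣA = 7500.00 cm²
ΣAx_c = (5500.00)(55.00) + (2000.00)(136.67) = 575833.33 cm³
ΣAy_c = (5500.00)(25.00) + (2000.00)(16.67) = 170833.33 cm³
x_c = 575833.33 / 7500.00 = 76.78 cm
y_c = 170833.33 / 7500.00 = 22.78 cm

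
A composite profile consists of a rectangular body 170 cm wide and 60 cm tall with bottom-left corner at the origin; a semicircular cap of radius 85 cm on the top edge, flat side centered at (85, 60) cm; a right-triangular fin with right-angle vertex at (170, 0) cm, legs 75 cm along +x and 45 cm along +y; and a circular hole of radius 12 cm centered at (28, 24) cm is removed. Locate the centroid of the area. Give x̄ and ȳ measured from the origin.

x̄ = 94.28 cm, ȳ = 61.92 cm

Part | A | x̄ᵢ | ȳᵢ | A·x̄ᵢ | A·ȳᵢ
rectangular body | 10200.00 | 85.00 | 30.00 | 867000.00 | 306000.00
semicircular top | 11349.00 | 85.00 | 96.08 | 964665.29 | 1090356.87
triangular fin | 1687.50 | 195.00 | 15.00 | 329062.50 | 25312.50
hole | -452.39 | 28.00 | 24.00 | -12666.90 | -10857.34
Σ | 22784.11 |  |  | 2148060.89 | 1410812.03
x̄ = 2148060.89 / 22784.11 = 94.28 cm
ȳ = 1410812.03 / 22784.11 = 61.92 cm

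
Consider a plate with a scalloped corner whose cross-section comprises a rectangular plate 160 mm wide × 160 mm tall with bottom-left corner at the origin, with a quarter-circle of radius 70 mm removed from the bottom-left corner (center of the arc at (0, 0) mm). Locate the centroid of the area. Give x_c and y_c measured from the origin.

x_c = 88.90 mm, y_c = 88.90 mm

plate: A = 160 × 160 = 25600.00, centroid at (80.00, 80.00).
removed quarter-circle: A = −¼π·70² = -3848.45, centroid at (29.71, 29.71).
ΣA = 21751.55 mm², ΣAx_c = 1933666.67 mm³, ΣAy_c = 1933666.67 mm³.
x_c = 1933666.67/21751.55 = 88.90 mm; y_c = 1933666.67/21751.55 = 88.90 mm.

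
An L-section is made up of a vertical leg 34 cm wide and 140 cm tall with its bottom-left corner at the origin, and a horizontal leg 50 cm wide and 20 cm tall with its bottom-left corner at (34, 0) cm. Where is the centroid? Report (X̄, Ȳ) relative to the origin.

Part | A | x̄ᵢ | ȳᵢ | A·x̄ᵢ | A·ȳᵢ
vertical leg | 4760.00 | 17.00 | 70.00 | 80920.00 | 333200.00
horizontal leg | 1000.00 | 59.00 | 10.00 | 59000.00 | 10000.00
Σ | 5760.00 |  |  | 139920.00 | 343200.00
X̄ = 139920.00 / 5760.00 = 24.29 cm
Ȳ = 343200.00 / 5760.00 = 59.58 cm

X̄ = 24.29 cm, Ȳ = 59.58 cm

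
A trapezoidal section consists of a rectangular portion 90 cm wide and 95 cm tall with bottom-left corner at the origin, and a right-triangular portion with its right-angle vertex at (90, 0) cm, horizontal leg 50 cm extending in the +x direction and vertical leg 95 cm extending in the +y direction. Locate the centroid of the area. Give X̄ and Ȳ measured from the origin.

Part | A | x̄ᵢ | ȳᵢ | A·x̄ᵢ | A·ȳᵢ
rectangular portion | 8550.00 | 45.00 | 47.50 | 384750.00 | 406125.00
triangular portion | 2375.00 | 106.67 | 31.67 | 253333.33 | 75208.33
Σ | 10925.00 |  |  | 638083.33 | 481333.33
X̄ = 638083.33 / 10925.00 = 58.41 cm
Ȳ = 481333.33 / 10925.00 = 44.06 cm

X̄ = 58.41 cm, Ȳ = 44.06 cm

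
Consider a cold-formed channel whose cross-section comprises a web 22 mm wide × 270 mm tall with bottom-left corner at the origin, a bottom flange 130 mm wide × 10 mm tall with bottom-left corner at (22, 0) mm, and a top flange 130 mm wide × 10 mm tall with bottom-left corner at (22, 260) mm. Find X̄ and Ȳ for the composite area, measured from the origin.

X̄ = 34.14 mm, Ȳ = 135.00 mm

web: A = 22 × 270 = 5940.00, centroid at (11.00, 135.00).
bottom flange: A = 130 × 10 = 1300.00, centroid at (87.00, 5.00).
top flange: A = 130 × 10 = 1300.00, centroid at (87.00, 265.00).
ΣA = 8540.00 mm²
ΣAX̄ = (5940.00)(11.00) + (1300.00)(87.00) + (1300.00)(87.00) = 291540.00 mm³
ΣAȲ = (5940.00)(135.00) + (1300.00)(5.00) + (1300.00)(265.00) = 1152900.00 mm³
X̄ = 291540.00 / 8540.00 = 34.14 mm
Ȳ = 1152900.00 / 8540.00 = 135.00 mm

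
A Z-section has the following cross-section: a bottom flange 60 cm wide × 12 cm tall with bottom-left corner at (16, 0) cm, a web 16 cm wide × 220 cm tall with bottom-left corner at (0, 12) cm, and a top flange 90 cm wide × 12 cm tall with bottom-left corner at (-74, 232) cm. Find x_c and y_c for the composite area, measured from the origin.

bottom flange: A = 60 × 12 = 720.00, centroid at (46.00, 6.00).
web: A = 16 × 220 = 3520.00, centroid at (8.00, 122.00).
top flange: A = 90 × 12 = 1080.00, centroid at (-29.00, 238.00).
ΣA = 5320.00 cm²
ΣAx_c = (720.00)(46.00) + (3520.00)(8.00) + (1080.00)(-29.00) = 29960.00 cm³
ΣAy_c = (720.00)(6.00) + (3520.00)(122.00) + (1080.00)(238.00) = 690800.00 cm³
x_c = 29960.00 / 5320.00 = 5.63 cm
y_c = 690800.00 / 5320.00 = 129.85 cm

x_c = 5.63 cm, y_c = 129.85 cm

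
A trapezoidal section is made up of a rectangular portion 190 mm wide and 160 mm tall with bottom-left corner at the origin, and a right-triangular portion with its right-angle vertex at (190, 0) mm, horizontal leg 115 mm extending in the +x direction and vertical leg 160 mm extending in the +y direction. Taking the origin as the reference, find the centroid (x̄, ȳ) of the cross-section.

x̄ = 125.98 mm, ȳ = 73.80 mm

rectangular portion: A = 190 × 160 = 30400.00, centroid at (95.00, 80.00).
triangular portion: A = ½·115·160 = 9200.00, centroid at (228.33, 53.33).
ΣA = 39600.00 mm², ΣAx̄ = 4988666.67 mm³, ΣAȳ = 2922666.67 mm³.
x̄ = 4988666.67/39600.00 = 125.98 mm; ȳ = 2922666.67/39600.00 = 73.80 mm.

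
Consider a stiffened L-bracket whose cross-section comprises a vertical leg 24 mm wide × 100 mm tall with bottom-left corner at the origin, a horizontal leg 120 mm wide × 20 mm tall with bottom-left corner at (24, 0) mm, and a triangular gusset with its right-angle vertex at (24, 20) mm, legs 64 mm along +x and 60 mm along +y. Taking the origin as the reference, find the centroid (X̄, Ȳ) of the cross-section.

Part | A | x̄ᵢ | ȳᵢ | A·x̄ᵢ | A·ȳᵢ
vertical leg | 2400.00 | 12.00 | 50.00 | 28800.00 | 120000.00
horizontal leg | 2400.00 | 84.00 | 10.00 | 201600.00 | 24000.00
gusset | 1920.00 | 45.33 | 40.00 | 87040.00 | 76800.00
Σ | 6720.00 |  |  | 317440.00 | 220800.00
X̄ = 317440.00 / 6720.00 = 47.24 mm
Ȳ = 220800.00 / 6720.00 = 32.86 mm

X̄ = 47.24 mm, Ȳ = 32.86 mm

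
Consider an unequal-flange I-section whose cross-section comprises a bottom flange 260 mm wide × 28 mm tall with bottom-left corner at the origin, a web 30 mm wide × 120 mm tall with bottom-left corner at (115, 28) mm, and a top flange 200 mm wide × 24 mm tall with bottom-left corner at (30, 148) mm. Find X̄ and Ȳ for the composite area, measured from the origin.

Part | A | x̄ᵢ | ȳᵢ | A·x̄ᵢ | A·ȳᵢ
bottom flange | 7280.00 | 130.00 | 14.00 | 946400.00 | 101920.00
web | 3600.00 | 130.00 | 88.00 | 468000.00 | 316800.00
top flange | 4800.00 | 130.00 | 160.00 | 624000.00 | 768000.00
Σ | 15680.00 |  |  | 2038400.00 | 1186720.00
X̄ = 2038400.00 / 15680.00 = 130.00 mm
Ȳ = 1186720.00 / 15680.00 = 75.68 mm

X̄ = 130.00 mm, Ȳ = 75.68 mm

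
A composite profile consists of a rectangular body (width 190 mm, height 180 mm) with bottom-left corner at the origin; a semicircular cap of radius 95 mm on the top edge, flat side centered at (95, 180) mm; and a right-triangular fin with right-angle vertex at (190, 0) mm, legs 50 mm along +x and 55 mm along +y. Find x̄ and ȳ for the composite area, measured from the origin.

x̄ = 98.09 mm, ȳ = 125.15 mm

rectangular body: A = 190 × 180 = 34200.00, centroid at (95.00, 90.00).
semicircular top: A = ½π·95² = 14176.44, centroid at (95.00, 220.32).
triangular fin: A = ½·50·55 = 1375.00, centroid at (206.67, 18.33).
ΣA = 49751.44 mm², ΣAx̄ = 4879928.17 mm³, ΣAȳ = 6226550.30 mm³.
x̄ = 4879928.17/49751.44 = 98.09 mm; ȳ = 6226550.30/49751.44 = 125.15 mm.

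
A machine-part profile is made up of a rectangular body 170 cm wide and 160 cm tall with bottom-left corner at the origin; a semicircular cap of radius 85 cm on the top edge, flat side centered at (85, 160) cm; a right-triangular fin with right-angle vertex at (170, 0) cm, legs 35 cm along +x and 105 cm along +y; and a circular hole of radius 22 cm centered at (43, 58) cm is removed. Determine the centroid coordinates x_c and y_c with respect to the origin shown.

Part | A | x̄ᵢ | ȳᵢ | A·x̄ᵢ | A·ȳᵢ
rectangular body | 27200.00 | 85.00 | 80.00 | 2312000.00 | 2176000.00
semicircular top | 11349.00 | 85.00 | 196.08 | 964665.29 | 2225257.22
triangular fin | 1837.50 | 181.67 | 35.00 | 333812.50 | 64312.50
hole | -1520.53 | 43.00 | 58.00 | -65382.83 | -88190.79
Σ | 38865.97 |  |  | 3545094.97 | 4377378.93
x_c = 3545094.97 / 38865.97 = 91.21 cm
y_c = 4377378.93 / 38865.97 = 112.63 cm

x_c = 91.21 cm, y_c = 112.63 cm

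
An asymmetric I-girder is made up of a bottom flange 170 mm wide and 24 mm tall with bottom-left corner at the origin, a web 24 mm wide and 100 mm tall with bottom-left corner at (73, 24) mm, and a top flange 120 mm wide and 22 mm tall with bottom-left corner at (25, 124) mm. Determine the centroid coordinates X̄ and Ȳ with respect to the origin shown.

X̄ = 85.00 mm, Ȳ = 63.92 mm

bottom flange: A = 170 × 24 = 4080.00, centroid at (85.00, 12.00).
web: A = 24 × 100 = 2400.00, centroid at (85.00, 74.00).
top flange: A = 120 × 22 = 2640.00, centroid at (85.00, 135.00).
ΣA = 9120.00 mm², ΣAX̄ = 775200.00 mm³, ΣAȲ = 582960.00 mm³.
X̄ = 775200.00/9120.00 = 85.00 mm; Ȳ = 582960.00/9120.00 = 63.92 mm.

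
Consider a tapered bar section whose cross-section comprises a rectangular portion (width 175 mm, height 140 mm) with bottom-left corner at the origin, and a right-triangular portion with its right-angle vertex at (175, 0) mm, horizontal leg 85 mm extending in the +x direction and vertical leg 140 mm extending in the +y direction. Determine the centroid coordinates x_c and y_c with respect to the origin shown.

rectangular portion: A = 175 × 140 = 24500.00, centroid at (87.50, 70.00).
triangular portion: A = ½·85·140 = 5950.00, centroid at (203.33, 46.67).
ΣA = 30450.00 mm², ΣAx_c = 3353583.33 mm³, ΣAy_c = 1992666.67 mm³.
x_c = 3353583.33/30450.00 = 110.13 mm; y_c = 1992666.67/30450.00 = 65.44 mm.

x_c = 110.13 mm, y_c = 65.44 mm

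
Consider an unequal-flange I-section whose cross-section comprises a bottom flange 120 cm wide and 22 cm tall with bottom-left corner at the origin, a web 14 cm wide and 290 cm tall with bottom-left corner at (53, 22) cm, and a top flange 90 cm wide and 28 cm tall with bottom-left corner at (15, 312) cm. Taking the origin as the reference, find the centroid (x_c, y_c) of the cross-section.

x_c = 60.00 cm, y_c = 165.79 cm

bottom flange: A = 120 × 22 = 2640.00, centroid at (60.00, 11.00).
web: A = 14 × 290 = 4060.00, centroid at (60.00, 167.00).
top flange: A = 90 × 28 = 2520.00, centroid at (60.00, 326.00).
ΣA = 9220.00 cm²
ΣAx_c = (2640.00)(60.00) + (4060.00)(60.00) + (2520.00)(60.00) = 553200.00 cm³
ΣAy_c = (2640.00)(11.00) + (4060.00)(167.00) + (2520.00)(326.00) = 1528580.00 cm³
x_c = 553200.00 / 9220.00 = 60.00 cm
y_c = 1528580.00 / 9220.00 = 165.79 cm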